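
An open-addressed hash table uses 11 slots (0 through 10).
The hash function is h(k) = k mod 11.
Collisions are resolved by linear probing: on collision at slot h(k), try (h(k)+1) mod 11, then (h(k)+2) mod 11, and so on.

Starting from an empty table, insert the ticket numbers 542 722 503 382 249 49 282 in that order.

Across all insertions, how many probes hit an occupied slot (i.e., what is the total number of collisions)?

542: h=3 => slot 3
722: h=7 => slot 7
503: h=8 => slot 8
382: h=8, probe 8,9 => slot 9
249: h=7, probe 7,8,9,10 => slot 10
49: h=5 => slot 5
282: h=7, probe 7,8,9,10,0 => slot 0
Table: [282, —, —, 542, —, 49, —, 722, 503, 382, 249]

8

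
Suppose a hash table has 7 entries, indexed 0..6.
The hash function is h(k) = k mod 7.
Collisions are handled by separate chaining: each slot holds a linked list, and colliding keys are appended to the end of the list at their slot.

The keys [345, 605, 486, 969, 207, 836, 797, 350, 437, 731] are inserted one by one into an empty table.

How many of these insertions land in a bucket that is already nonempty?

345 → bucket 2
605 → bucket 3
486 → bucket 3 (collision)
969 → bucket 3 (collision)
207 → bucket 4
836 → bucket 3 (collision)
797 → bucket 6
350 → bucket 0
437 → bucket 3 (collision)
731 → bucket 3 (collision)
Final buckets:
0: 350
1: -
2: 345
3: 605 -> 486 -> 969 -> 836 -> 437 -> 731
4: 207
5: -
6: 797

5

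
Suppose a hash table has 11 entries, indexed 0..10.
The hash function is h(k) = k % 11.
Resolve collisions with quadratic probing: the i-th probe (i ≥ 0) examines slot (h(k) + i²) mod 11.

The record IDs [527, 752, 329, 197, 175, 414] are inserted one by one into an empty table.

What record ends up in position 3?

Insert 527: h=10, slot 10 empty -> index 10.
Insert 752: h=4, slot 4 empty -> index 4.
Insert 329: h=10, slot 10 occupied -> index 0.
Insert 197: h=10, slots 10,0 occupied -> index 3.
Insert 175: h=10, slots 10,0,3 occupied -> index 8.
Insert 414: h=7, slot 7 empty -> index 7.
Table: [329, _, _, 197, 752, _, _, 414, 175, _, 527]

197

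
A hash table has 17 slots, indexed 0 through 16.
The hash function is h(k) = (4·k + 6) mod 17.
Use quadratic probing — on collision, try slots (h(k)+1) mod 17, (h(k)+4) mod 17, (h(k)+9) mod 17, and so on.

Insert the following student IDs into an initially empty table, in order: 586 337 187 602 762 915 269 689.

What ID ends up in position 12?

Insert 586: h=4, slot 4 empty -> index 4.
Insert 337: h=11, slot 11 empty -> index 11.
Insert 187: h=6, slot 6 empty -> index 6.
Insert 602: h=0, slot 0 empty -> index 0.
Insert 762: h=11, slot 11 occupied -> index 12.
Insert 915: h=11, slots 11,12 occupied -> index 15.
Insert 269: h=11, slots 11,12,15 occupied -> index 3.
Insert 689: h=8, slot 8 empty -> index 8.
Table: [602, ., ., 269, 586, ., 187, ., 689, ., ., 337, 762, ., ., 915, .]

762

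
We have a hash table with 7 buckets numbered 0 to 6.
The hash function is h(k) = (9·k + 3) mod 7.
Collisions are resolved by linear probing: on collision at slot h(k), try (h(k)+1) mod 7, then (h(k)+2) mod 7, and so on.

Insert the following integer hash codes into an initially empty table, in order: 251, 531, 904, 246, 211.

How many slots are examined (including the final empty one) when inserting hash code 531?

2

251 hashes to 1; slot 1 is free -> place at 1.
531 hashes to 1; 1 taken -> place at 2.
904 hashes to 5; slot 5 is free -> place at 5.
246 hashes to 5; 5 taken -> place at 6.
211 hashes to 5; 5,6 taken -> place at 0.
Table: [211, 251, 531, ∅, ∅, 904, 246]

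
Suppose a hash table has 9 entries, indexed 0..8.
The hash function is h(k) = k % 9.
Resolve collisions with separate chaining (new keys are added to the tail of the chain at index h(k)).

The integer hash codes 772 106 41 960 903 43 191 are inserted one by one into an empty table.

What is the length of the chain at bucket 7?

Insert 772: h=7, bucket 7 empty → new chain.
Insert 106: h=7, bucket 7 nonempty → append to chain.
Insert 41: h=5, bucket 5 empty → new chain.
Insert 960: h=6, bucket 6 empty → new chain.
Insert 903: h=3, bucket 3 empty → new chain.
Insert 43: h=7, bucket 7 nonempty → append to chain.
Insert 191: h=2, bucket 2 empty → new chain.
Final buckets:
0: -
1: -
2: 191
3: 903
4: -
5: 41
6: 960
7: 772 -> 106 -> 43
8: -

3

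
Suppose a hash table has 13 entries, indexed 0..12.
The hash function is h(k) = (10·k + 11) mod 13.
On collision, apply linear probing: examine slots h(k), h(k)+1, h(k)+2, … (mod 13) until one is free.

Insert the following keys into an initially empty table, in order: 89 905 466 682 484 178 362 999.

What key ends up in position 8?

89: h=4 -> slot 4
905: h=0 -> slot 0
466: h=4, probe 4,5 -> slot 5
682: h=6 -> slot 6
484: h=2 -> slot 2
178: h=10 -> slot 10
362: h=4, probe 4,5,6,7 -> slot 7
999: h=4, probe 4,5,6,7,8 -> slot 8
Table: [905, _, 484, _, 89, 466, 682, 362, 999, _, 178, _, _]

999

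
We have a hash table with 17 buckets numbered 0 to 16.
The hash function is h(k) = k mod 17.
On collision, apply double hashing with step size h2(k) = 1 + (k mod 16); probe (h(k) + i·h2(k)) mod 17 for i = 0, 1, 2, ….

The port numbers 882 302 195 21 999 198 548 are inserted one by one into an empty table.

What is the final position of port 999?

Insert 882: h=15, slot 15 empty -> index 15.
Insert 302: h=13, slot 13 empty -> index 13.
Insert 195: h=8, slot 8 empty -> index 8.
Insert 21: h=4, slot 4 empty -> index 4.
Insert 999: h=13, h2=8, slots 13,4 occupied -> index 12.
Insert 198: h=11, slot 11 empty -> index 11.
Insert 548: h=4, h2=5, slot 4 occupied -> index 9.
Table: [-, -, -, -, 21, -, -, -, 195, 548, -, 198, 999, 302, -, 882, -]

12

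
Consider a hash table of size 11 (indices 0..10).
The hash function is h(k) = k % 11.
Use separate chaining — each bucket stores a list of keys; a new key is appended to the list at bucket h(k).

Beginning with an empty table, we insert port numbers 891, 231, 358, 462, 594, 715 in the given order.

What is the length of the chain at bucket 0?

5

Insert 891: h=0, bucket 0 empty → new chain.
Insert 231: h=0, bucket 0 nonempty → append to chain.
Insert 358: h=6, bucket 6 empty → new chain.
Insert 462: h=0, bucket 0 nonempty → append to chain.
Insert 594: h=0, bucket 0 nonempty → append to chain.
Insert 715: h=0, bucket 0 nonempty → append to chain.
Final buckets:
0: 891 -> 231 -> 462 -> 594 -> 715
1: ∅
2: ∅
3: ∅
4: ∅
5: ∅
6: 358
7: ∅
8: ∅
9: ∅
10: ∅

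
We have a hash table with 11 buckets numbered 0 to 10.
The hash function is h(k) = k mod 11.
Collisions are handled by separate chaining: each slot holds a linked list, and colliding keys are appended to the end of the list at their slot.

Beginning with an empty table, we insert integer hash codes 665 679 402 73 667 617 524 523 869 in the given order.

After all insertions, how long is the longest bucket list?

665 -> bucket 5
679 -> bucket 8
402 -> bucket 6
73 -> bucket 7
667 -> bucket 7 (collision)
617 -> bucket 1
524 -> bucket 7 (collision)
523 -> bucket 6 (collision)
869 -> bucket 0
Final buckets:
0: 869
1: 617
2: ∅
3: ∅
4: ∅
5: 665
6: 402 -> 523
7: 73 -> 667 -> 524
8: 679
9: ∅
10: ∅

3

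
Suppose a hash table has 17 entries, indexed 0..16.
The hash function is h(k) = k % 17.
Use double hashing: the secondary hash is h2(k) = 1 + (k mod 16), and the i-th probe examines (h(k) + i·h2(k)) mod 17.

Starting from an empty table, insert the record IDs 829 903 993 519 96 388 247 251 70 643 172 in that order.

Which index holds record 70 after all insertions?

16

829 hashes to 13; slot 13 is free -> place at 13.
903 hashes to 2; slot 2 is free -> place at 2.
993 hashes to 7; slot 7 is free -> place at 7.
519 hashes to 9; slot 9 is free -> place at 9.
96 hashes to 11; slot 11 is free -> place at 11.
388 hashes to 14; slot 14 is free -> place at 14.
247 hashes to 9, h2=8; 9 taken -> place at 0.
251 hashes to 13, h2=12; 13 taken -> place at 8.
70 hashes to 2, h2=7; 2,9 taken -> place at 16.
643 hashes to 14, h2=4; 14 taken -> place at 1.
172 hashes to 2, h2=13; 2 taken -> place at 15.
Table: [247, 643, 903, _, _, _, _, 993, 251, 519, _, 96, _, 829, 388, 172, 70]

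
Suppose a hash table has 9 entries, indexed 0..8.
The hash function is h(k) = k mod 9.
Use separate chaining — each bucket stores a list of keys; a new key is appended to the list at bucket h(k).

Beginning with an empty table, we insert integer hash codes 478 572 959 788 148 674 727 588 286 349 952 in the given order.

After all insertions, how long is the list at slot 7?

478 → bucket 1
572 → bucket 5
959 → bucket 5 (collision)
788 → bucket 5 (collision)
148 → bucket 4
674 → bucket 8
727 → bucket 7
588 → bucket 3
286 → bucket 7 (collision)
349 → bucket 7 (collision)
952 → bucket 7 (collision)
Final buckets:
0: -
1: 478
2: -
3: 588
4: 148
5: 572 -> 959 -> 788
6: -
7: 727 -> 286 -> 349 -> 952
8: 674

4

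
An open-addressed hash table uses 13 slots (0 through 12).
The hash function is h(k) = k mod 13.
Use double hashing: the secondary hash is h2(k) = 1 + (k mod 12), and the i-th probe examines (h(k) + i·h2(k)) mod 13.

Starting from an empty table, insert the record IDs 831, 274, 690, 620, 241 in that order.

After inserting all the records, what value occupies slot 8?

831: h=12 -> slot 12
274: h=1 -> slot 1
690: h=1, h2=7, probe 1,8 -> slot 8
620: h=9 -> slot 9
241: h=7 -> slot 7
Table: [., 274, ., ., ., ., ., 241, 690, 620, ., ., 831]

690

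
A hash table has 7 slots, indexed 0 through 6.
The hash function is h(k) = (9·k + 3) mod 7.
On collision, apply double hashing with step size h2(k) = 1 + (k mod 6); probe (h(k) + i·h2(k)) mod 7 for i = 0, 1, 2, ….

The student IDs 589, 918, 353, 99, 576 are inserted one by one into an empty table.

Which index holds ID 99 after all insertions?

3

Insert 589: h=5, slot 5 empty => index 5.
Insert 918: h=5, h2=1, slot 5 occupied => index 6.
Insert 353: h=2, slot 2 empty => index 2.
Insert 99: h=5, h2=4, slots 5,2,6 occupied => index 3.
Insert 576: h=0, slot 0 empty => index 0.
Table: [576, ., 353, 99, ., 589, 918]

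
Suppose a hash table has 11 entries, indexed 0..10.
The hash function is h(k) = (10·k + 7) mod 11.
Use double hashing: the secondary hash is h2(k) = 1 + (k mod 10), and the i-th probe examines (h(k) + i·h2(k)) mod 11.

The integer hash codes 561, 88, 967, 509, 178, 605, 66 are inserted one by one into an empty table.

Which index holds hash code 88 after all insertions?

5

561 hashes to 7; slot 7 is free => place at 7.
88 hashes to 7, h2=9; 7 taken => place at 5.
967 hashes to 8; slot 8 is free => place at 8.
509 hashes to 4; slot 4 is free => place at 4.
178 hashes to 5, h2=9; 5 taken => place at 3.
605 hashes to 7, h2=6; 7 taken => place at 2.
66 hashes to 7, h2=7; 7,3 taken => place at 10.
Table: [-, -, 605, 178, 509, 88, -, 561, 967, -, 66]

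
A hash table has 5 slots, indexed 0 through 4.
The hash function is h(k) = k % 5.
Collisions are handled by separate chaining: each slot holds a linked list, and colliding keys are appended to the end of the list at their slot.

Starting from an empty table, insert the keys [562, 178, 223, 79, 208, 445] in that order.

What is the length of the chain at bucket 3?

3

562 → bucket 2
178 → bucket 3
223 → bucket 3 (collision)
79 → bucket 4
208 → bucket 3 (collision)
445 → bucket 0
Final buckets:
0: 445
1: ∅
2: 562
3: 178 -> 223 -> 208
4: 79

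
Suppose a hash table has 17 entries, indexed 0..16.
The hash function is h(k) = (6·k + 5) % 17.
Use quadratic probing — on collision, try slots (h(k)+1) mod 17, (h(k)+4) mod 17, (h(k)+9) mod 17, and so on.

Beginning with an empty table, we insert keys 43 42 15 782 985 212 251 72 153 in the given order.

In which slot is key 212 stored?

Insert 43: h=8, slot 8 empty -> index 8.
Insert 42: h=2, slot 2 empty -> index 2.
Insert 15: h=10, slot 10 empty -> index 10.
Insert 782: h=5, slot 5 empty -> index 5.
Insert 985: h=16, slot 16 empty -> index 16.
Insert 212: h=2, slot 2 occupied -> index 3.
Insert 251: h=15, slot 15 empty -> index 15.
Insert 72: h=12, slot 12 empty -> index 12.
Insert 153: h=5, slot 5 occupied -> index 6.
Table: [-, -, 42, 212, -, 782, 153, -, 43, -, 15, -, 72, -, -, 251, 985]

3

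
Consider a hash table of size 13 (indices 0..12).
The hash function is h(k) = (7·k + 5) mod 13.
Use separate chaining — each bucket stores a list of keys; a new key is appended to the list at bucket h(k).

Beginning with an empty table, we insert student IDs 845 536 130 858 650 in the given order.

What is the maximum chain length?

4

Insert 845: h=5, bucket 5 empty -> new chain.
Insert 536: h=0, bucket 0 empty -> new chain.
Insert 130: h=5, bucket 5 nonempty -> append to chain.
Insert 858: h=5, bucket 5 nonempty -> append to chain.
Insert 650: h=5, bucket 5 nonempty -> append to chain.
Final buckets:
0: 536
1: _
2: _
3: _
4: _
5: 845 -> 130 -> 858 -> 650
6: _
7: _
8: _
9: _
10: _
11: _
12: _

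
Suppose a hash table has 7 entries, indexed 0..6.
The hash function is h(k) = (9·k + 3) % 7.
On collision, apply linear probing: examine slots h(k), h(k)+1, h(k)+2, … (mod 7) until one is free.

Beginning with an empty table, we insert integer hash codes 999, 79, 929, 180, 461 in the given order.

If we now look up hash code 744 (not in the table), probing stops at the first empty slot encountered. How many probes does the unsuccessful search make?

5

999 hashes to 6; slot 6 is free -> place at 6.
79 hashes to 0; slot 0 is free -> place at 0.
929 hashes to 6; 6,0 taken -> place at 1.
180 hashes to 6; 6,0,1 taken -> place at 2.
461 hashes to 1; 1,2 taken -> place at 3.
Table: [79, 929, 180, 461, —, —, 999]
Lookup 744: h=0, probe 0,1,2,3,4 → slot 4 empty, not found.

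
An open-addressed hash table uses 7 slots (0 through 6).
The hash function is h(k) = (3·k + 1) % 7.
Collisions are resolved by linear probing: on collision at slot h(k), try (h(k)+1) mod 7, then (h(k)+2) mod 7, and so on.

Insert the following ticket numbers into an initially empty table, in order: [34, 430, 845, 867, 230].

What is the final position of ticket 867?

34: h=5 => slot 5
430: h=3 => slot 3
845: h=2 => slot 2
867: h=5, probe 5,6 => slot 6
230: h=5, probe 5,6,0 => slot 0
Table: [230, ∅, 845, 430, ∅, 34, 867]

6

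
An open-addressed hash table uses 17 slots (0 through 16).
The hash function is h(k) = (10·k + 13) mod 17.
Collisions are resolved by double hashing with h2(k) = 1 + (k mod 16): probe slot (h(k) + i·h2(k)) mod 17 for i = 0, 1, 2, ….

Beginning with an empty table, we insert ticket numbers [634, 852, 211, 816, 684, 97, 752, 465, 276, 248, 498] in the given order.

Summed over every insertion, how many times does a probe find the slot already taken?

634 hashes to 12; slot 12 is free => place at 12.
852 hashes to 16; slot 16 is free => place at 16.
211 hashes to 15; slot 15 is free => place at 15.
816 hashes to 13; slot 13 is free => place at 13.
684 hashes to 2; slot 2 is free => place at 2.
97 hashes to 14; slot 14 is free => place at 14.
752 hashes to 2, h2=1; 2 taken => place at 3.
465 hashes to 5; slot 5 is free => place at 5.
276 hashes to 2, h2=5; 2 taken => place at 7.
248 hashes to 11; slot 11 is free => place at 11.
498 hashes to 12, h2=3; 12,15 taken => place at 1.
Table: [., 498, 684, 752, ., 465, ., 276, ., ., ., 248, 634, 816, 97, 211, 852]

4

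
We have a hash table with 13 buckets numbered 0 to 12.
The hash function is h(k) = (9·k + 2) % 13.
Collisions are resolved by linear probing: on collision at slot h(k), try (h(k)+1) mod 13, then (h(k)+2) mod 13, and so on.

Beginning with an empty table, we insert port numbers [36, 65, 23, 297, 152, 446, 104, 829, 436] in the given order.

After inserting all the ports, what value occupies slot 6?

Insert 36: h=1, slot 1 empty -> index 1.
Insert 65: h=2, slot 2 empty -> index 2.
Insert 23: h=1, slots 1,2 occupied -> index 3.
Insert 297: h=10, slot 10 empty -> index 10.
Insert 152: h=5, slot 5 empty -> index 5.
Insert 446: h=12, slot 12 empty -> index 12.
Insert 104: h=2, slots 2,3 occupied -> index 4.
Insert 829: h=1, slots 1,2,3,4,5 occupied -> index 6.
Insert 436: h=0, slot 0 empty -> index 0.
Table: [436, 36, 65, 23, 104, 152, 829, _, _, _, 297, _, 446]

829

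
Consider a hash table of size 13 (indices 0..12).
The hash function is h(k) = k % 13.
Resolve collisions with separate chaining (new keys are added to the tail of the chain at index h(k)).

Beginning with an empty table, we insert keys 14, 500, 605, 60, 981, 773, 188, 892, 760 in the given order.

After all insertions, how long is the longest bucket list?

5

Insert 14: h=1, bucket 1 empty -> new chain.
Insert 500: h=6, bucket 6 empty -> new chain.
Insert 605: h=7, bucket 7 empty -> new chain.
Insert 60: h=8, bucket 8 empty -> new chain.
Insert 981: h=6, bucket 6 nonempty -> append to chain.
Insert 773: h=6, bucket 6 nonempty -> append to chain.
Insert 188: h=6, bucket 6 nonempty -> append to chain.
Insert 892: h=8, bucket 8 nonempty -> append to chain.
Insert 760: h=6, bucket 6 nonempty -> append to chain.
Final buckets:
0: _
1: 14
2: _
3: _
4: _
5: _
6: 500 -> 981 -> 773 -> 188 -> 760
7: 605
8: 60 -> 892
9: _
10: _
11: _
12: _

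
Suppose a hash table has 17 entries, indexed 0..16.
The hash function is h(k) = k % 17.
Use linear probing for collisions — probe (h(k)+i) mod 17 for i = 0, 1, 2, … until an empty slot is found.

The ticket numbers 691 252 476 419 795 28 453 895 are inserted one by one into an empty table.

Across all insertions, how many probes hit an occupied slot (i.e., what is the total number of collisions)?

Insert 691: h=11, slot 11 empty → index 11.
Insert 252: h=14, slot 14 empty → index 14.
Insert 476: h=0, slot 0 empty → index 0.
Insert 419: h=11, slot 11 occupied → index 12.
Insert 795: h=13, slot 13 empty → index 13.
Insert 28: h=11, slots 11,12,13,14 occupied → index 15.
Insert 453: h=11, slots 11,12,13,14,15 occupied → index 16.
Insert 895: h=11, slots 11,12,13,14,15,16,0 occupied → index 1.
Table: [476, 895, -, -, -, -, -, -, -, -, -, 691, 419, 795, 252, 28, 453]

17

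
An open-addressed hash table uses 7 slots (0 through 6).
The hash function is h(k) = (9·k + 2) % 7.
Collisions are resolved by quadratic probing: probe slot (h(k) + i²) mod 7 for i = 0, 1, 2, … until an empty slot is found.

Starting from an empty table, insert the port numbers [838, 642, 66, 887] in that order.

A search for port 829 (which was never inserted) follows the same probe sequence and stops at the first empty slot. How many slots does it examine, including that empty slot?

838 hashes to 5; slot 5 is free → place at 5.
642 hashes to 5; 5 taken → place at 6.
66 hashes to 1; slot 1 is free → place at 1.
887 hashes to 5; 5,6 taken → place at 2.
Table: [_, 66, 887, _, _, 838, 642]
Lookup 829: h=1, probe 1,2,5,3 → slot 3 empty, not found.

4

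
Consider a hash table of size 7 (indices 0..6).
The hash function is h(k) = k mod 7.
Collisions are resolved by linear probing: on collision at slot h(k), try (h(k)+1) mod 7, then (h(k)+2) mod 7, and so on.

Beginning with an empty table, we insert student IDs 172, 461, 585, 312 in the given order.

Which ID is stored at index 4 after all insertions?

172

172: h=4 -> slot 4
461: h=6 -> slot 6
585: h=4, probe 4,5 -> slot 5
312: h=4, probe 4,5,6,0 -> slot 0
Table: [312, ., ., ., 172, 585, 461]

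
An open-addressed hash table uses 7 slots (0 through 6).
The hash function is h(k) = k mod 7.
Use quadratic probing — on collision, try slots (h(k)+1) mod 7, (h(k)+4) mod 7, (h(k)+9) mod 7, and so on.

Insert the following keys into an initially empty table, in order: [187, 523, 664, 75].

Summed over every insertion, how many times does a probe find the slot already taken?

187: h=5 → slot 5
523: h=5, probe 5,6 → slot 6
664: h=6, probe 6,0 → slot 0
75: h=5, probe 5,6,2 → slot 2
Table: [664, -, 75, -, -, 187, 523]

4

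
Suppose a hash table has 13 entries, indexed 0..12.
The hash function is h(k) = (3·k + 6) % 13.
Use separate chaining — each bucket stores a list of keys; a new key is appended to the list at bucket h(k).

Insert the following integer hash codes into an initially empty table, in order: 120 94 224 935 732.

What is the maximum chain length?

3

120 → bucket 2
94 → bucket 2 (collision)
224 → bucket 2 (collision)
935 → bucket 3
732 → bucket 5
Final buckets:
0: -
1: -
2: 120 -> 94 -> 224
3: 935
4: -
5: 732
6: -
7: -
8: -
9: -
10: -
11: -
12: -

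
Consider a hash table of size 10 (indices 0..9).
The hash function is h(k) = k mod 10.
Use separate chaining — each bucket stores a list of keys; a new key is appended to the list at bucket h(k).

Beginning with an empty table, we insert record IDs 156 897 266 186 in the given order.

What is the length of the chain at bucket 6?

3

Insert 156: h=6, bucket 6 empty -> new chain.
Insert 897: h=7, bucket 7 empty -> new chain.
Insert 266: h=6, bucket 6 nonempty -> append to chain.
Insert 186: h=6, bucket 6 nonempty -> append to chain.
Final buckets:
0: .
1: .
2: .
3: .
4: .
5: .
6: 156 -> 266 -> 186
7: 897
8: .
9: .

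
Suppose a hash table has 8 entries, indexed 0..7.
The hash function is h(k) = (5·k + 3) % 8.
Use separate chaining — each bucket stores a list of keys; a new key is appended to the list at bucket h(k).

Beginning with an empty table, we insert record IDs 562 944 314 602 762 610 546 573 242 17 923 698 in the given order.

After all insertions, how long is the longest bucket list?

562 -> bucket 5
944 -> bucket 3
314 -> bucket 5 (collision)
602 -> bucket 5 (collision)
762 -> bucket 5 (collision)
610 -> bucket 5 (collision)
546 -> bucket 5 (collision)
573 -> bucket 4
242 -> bucket 5 (collision)
17 -> bucket 0
923 -> bucket 2
698 -> bucket 5 (collision)
Final buckets:
0: 17
1: .
2: 923
3: 944
4: 573
5: 562 -> 314 -> 602 -> 762 -> 610 -> 546 -> 242 -> 698
6: .
7: .

8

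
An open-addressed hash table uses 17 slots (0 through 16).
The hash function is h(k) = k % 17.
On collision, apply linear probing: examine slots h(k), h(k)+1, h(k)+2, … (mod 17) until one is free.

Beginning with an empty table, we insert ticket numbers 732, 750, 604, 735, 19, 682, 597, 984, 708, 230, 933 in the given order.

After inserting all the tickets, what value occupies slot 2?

750

732: h=1 => slot 1
750: h=2 => slot 2
604: h=9 => slot 9
735: h=4 => slot 4
19: h=2, probe 2,3 => slot 3
682: h=2, probe 2,3,4,5 => slot 5
597: h=2, probe 2,3,4,5,6 => slot 6
984: h=15 => slot 15
708: h=11 => slot 11
230: h=9, probe 9,10 => slot 10
933: h=15, probe 15,16 => slot 16
Table: [-, 732, 750, 19, 735, 682, 597, -, -, 604, 230, 708, -, -, -, 984, 933]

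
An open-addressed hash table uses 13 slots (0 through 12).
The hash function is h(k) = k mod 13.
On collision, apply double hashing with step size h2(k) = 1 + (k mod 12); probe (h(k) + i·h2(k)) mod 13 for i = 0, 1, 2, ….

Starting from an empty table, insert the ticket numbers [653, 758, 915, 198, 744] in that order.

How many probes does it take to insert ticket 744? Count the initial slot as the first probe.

653 hashes to 3; slot 3 is free → place at 3.
758 hashes to 4; slot 4 is free → place at 4.
915 hashes to 5; slot 5 is free → place at 5.
198 hashes to 3, h2=7; 3 taken → place at 10.
744 hashes to 3, h2=1; 3,4,5 taken → place at 6.
Table: [∅, ∅, ∅, 653, 758, 915, 744, ∅, ∅, ∅, 198, ∅, ∅]

4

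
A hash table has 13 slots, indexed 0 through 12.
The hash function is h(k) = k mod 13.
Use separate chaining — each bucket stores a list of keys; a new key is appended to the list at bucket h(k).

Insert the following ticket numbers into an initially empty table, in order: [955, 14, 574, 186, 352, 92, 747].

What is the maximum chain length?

3

Insert 955: h=6, bucket 6 empty → new chain.
Insert 14: h=1, bucket 1 empty → new chain.
Insert 574: h=2, bucket 2 empty → new chain.
Insert 186: h=4, bucket 4 empty → new chain.
Insert 352: h=1, bucket 1 nonempty → append to chain.
Insert 92: h=1, bucket 1 nonempty → append to chain.
Insert 747: h=6, bucket 6 nonempty → append to chain.
Final buckets:
0: .
1: 14 -> 352 -> 92
2: 574
3: .
4: 186
5: .
6: 955 -> 747
7: .
8: .
9: .
10: .
11: .
12: .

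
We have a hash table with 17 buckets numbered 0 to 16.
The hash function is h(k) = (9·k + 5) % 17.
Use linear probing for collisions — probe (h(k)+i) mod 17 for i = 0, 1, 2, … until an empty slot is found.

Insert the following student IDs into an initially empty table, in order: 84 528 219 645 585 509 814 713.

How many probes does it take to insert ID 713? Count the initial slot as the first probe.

84 hashes to 13; slot 13 is free => place at 13.
528 hashes to 14; slot 14 is free => place at 14.
219 hashes to 4; slot 4 is free => place at 4.
645 hashes to 13; 13,14 taken => place at 15.
585 hashes to 0; slot 0 is free => place at 0.
509 hashes to 13; 13,14,15 taken => place at 16.
814 hashes to 4; 4 taken => place at 5.
713 hashes to 13; 13,14,15,16,0 taken => place at 1.
Table: [585, 713, —, —, 219, 814, —, —, —, —, —, —, —, 84, 528, 645, 509]

6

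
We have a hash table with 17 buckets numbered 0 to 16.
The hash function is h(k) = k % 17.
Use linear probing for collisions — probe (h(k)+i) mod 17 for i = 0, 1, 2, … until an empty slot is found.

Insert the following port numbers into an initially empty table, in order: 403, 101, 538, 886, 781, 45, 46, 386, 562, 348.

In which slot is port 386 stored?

Insert 403: h=12, slot 12 empty -> index 12.
Insert 101: h=16, slot 16 empty -> index 16.
Insert 538: h=11, slot 11 empty -> index 11.
Insert 886: h=2, slot 2 empty -> index 2.
Insert 781: h=16, slot 16 occupied -> index 0.
Insert 45: h=11, slots 11,12 occupied -> index 13.
Insert 46: h=12, slots 12,13 occupied -> index 14.
Insert 386: h=12, slots 12,13,14 occupied -> index 15.
Insert 562: h=1, slot 1 empty -> index 1.
Insert 348: h=8, slot 8 empty -> index 8.
Table: [781, 562, 886, _, _, _, _, _, 348, _, _, 538, 403, 45, 46, 386, 101]

15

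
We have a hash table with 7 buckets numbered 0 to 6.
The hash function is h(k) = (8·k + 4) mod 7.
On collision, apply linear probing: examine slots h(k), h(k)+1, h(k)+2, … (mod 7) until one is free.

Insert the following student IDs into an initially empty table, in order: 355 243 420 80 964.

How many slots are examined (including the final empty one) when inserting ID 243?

2

355 hashes to 2; slot 2 is free -> place at 2.
243 hashes to 2; 2 taken -> place at 3.
420 hashes to 4; slot 4 is free -> place at 4.
80 hashes to 0; slot 0 is free -> place at 0.
964 hashes to 2; 2,3,4 taken -> place at 5.
Table: [80, _, 355, 243, 420, 964, _]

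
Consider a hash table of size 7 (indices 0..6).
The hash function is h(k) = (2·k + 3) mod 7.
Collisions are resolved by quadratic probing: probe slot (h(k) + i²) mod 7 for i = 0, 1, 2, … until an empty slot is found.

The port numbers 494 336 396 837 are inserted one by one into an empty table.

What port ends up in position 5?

396

494: h=4 → slot 4
336: h=3 → slot 3
396: h=4, probe 4,5 → slot 5
837: h=4, probe 4,5,1 → slot 1
Table: [-, 837, -, 336, 494, 396, -]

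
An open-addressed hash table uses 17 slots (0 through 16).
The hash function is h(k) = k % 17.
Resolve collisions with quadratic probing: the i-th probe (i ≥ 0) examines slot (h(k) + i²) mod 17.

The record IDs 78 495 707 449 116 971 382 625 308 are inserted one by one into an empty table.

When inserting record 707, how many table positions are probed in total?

2

78 hashes to 10; slot 10 is free => place at 10.
495 hashes to 2; slot 2 is free => place at 2.
707 hashes to 10; 10 taken => place at 11.
449 hashes to 7; slot 7 is free => place at 7.
116 hashes to 14; slot 14 is free => place at 14.
971 hashes to 2; 2 taken => place at 3.
382 hashes to 8; slot 8 is free => place at 8.
625 hashes to 13; slot 13 is free => place at 13.
308 hashes to 2; 2,3 taken => place at 6.
Table: [—, —, 495, 971, —, —, 308, 449, 382, —, 78, 707, —, 625, 116, —, —]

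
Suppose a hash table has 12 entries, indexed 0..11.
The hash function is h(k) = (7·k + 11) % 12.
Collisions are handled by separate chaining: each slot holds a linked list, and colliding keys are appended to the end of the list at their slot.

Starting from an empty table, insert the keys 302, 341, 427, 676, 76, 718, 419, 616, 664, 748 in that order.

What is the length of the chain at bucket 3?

302 -> bucket 1
341 -> bucket 10
427 -> bucket 0
676 -> bucket 3
76 -> bucket 3 (collision)
718 -> bucket 9
419 -> bucket 4
616 -> bucket 3 (collision)
664 -> bucket 3 (collision)
748 -> bucket 3 (collision)
Final buckets:
0: 427
1: 302
2: -
3: 676 -> 76 -> 616 -> 664 -> 748
4: 419
5: -
6: -
7: -
8: -
9: 718
10: 341
11: -

5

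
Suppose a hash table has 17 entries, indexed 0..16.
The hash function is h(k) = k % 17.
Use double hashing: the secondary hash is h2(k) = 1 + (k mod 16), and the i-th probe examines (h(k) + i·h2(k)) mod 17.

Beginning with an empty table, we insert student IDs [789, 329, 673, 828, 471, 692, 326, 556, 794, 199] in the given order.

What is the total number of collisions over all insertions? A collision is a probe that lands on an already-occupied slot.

13

789 hashes to 7; slot 7 is free -> place at 7.
329 hashes to 6; slot 6 is free -> place at 6.
673 hashes to 10; slot 10 is free -> place at 10.
828 hashes to 12; slot 12 is free -> place at 12.
471 hashes to 12, h2=8; 12 taken -> place at 3.
692 hashes to 12, h2=5; 12 taken -> place at 0.
326 hashes to 3, h2=7; 3,10,0,7 taken -> place at 14.
556 hashes to 12, h2=13; 12 taken -> place at 8.
794 hashes to 12, h2=11; 12,6,0 taken -> place at 11.
199 hashes to 12, h2=8; 12,3,11 taken -> place at 2.
Table: [692, ∅, 199, 471, ∅, ∅, 329, 789, 556, ∅, 673, 794, 828, ∅, 326, ∅, ∅]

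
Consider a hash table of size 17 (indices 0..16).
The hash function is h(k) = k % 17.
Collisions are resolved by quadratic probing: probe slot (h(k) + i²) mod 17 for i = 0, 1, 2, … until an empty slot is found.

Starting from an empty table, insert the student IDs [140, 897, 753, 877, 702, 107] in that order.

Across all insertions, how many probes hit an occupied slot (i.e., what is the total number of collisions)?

3

140 hashes to 4; slot 4 is free => place at 4.
897 hashes to 13; slot 13 is free => place at 13.
753 hashes to 5; slot 5 is free => place at 5.
877 hashes to 10; slot 10 is free => place at 10.
702 hashes to 5; 5 taken => place at 6.
107 hashes to 5; 5,6 taken => place at 9.
Table: [—, —, —, —, 140, 753, 702, —, —, 107, 877, —, —, 897, —, —, —]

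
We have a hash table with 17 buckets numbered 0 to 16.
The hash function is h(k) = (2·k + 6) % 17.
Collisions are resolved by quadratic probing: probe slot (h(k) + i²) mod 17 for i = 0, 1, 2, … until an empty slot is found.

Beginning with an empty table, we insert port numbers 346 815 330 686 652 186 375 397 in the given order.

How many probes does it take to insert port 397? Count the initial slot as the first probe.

346: h=1 -> slot 1
815: h=4 -> slot 4
330: h=3 -> slot 3
686: h=1, probe 1,2 -> slot 2
652: h=1, probe 1,2,5 -> slot 5
186: h=4, probe 4,5,8 -> slot 8
375: h=8, probe 8,9 -> slot 9
397: h=1, probe 1,2,5,10 -> slot 10
Table: [_, 346, 686, 330, 815, 652, _, _, 186, 375, 397, _, _, _, _, _, _]

4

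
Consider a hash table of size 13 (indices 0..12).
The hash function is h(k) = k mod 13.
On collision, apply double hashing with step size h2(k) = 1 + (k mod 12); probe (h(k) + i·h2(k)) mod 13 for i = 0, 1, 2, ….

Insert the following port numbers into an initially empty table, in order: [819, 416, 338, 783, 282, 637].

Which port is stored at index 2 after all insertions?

637

Insert 819: h=0, slot 0 empty => index 0.
Insert 416: h=0, h2=9, slot 0 occupied => index 9.
Insert 338: h=0, h2=3, slot 0 occupied => index 3.
Insert 783: h=3, h2=4, slot 3 occupied => index 7.
Insert 282: h=9, h2=7, slots 9,3 occupied => index 10.
Insert 637: h=0, h2=2, slot 0 occupied => index 2.
Table: [819, —, 637, 338, —, —, —, 783, —, 416, 282, —, —]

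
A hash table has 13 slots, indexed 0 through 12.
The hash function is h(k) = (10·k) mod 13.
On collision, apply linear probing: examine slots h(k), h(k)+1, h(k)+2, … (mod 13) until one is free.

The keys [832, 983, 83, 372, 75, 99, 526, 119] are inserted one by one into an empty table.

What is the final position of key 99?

Insert 832: h=0, slot 0 empty -> index 0.
Insert 983: h=2, slot 2 empty -> index 2.
Insert 83: h=11, slot 11 empty -> index 11.
Insert 372: h=2, slot 2 occupied -> index 3.
Insert 75: h=9, slot 9 empty -> index 9.
Insert 99: h=2, slots 2,3 occupied -> index 4.
Insert 526: h=8, slot 8 empty -> index 8.
Insert 119: h=7, slot 7 empty -> index 7.
Table: [832, -, 983, 372, 99, -, -, 119, 526, 75, -, 83, -]

4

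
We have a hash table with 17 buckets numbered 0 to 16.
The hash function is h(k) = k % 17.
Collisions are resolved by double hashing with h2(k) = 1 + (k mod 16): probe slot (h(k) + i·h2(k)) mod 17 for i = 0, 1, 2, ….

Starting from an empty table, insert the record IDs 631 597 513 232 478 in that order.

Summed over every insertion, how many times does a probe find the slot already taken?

2

631: h=2 => slot 2
597: h=2, h2=6, probe 2,8 => slot 8
513: h=3 => slot 3
232: h=11 => slot 11
478: h=2, h2=15, probe 2,0 => slot 0
Table: [478, _, 631, 513, _, _, _, _, 597, _, _, 232, _, _, _, _, _]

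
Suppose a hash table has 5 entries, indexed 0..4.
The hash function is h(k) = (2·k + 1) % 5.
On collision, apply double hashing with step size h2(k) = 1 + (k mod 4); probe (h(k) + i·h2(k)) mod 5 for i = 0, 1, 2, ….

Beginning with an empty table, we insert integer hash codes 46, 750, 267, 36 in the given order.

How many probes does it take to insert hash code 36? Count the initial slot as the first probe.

2

Insert 46: h=3, slot 3 empty -> index 3.
Insert 750: h=1, slot 1 empty -> index 1.
Insert 267: h=0, slot 0 empty -> index 0.
Insert 36: h=3, h2=1, slot 3 occupied -> index 4.
Table: [267, 750, —, 46, 36]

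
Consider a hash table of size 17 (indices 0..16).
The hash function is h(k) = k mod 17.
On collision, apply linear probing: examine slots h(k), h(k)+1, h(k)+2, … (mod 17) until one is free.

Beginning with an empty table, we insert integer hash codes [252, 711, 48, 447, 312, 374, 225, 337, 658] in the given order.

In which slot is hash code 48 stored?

Insert 252: h=14, slot 14 empty => index 14.
Insert 711: h=14, slot 14 occupied => index 15.
Insert 48: h=14, slots 14,15 occupied => index 16.
Insert 447: h=5, slot 5 empty => index 5.
Insert 312: h=6, slot 6 empty => index 6.
Insert 374: h=0, slot 0 empty => index 0.
Insert 225: h=4, slot 4 empty => index 4.
Insert 337: h=14, slots 14,15,16,0 occupied => index 1.
Insert 658: h=12, slot 12 empty => index 12.
Table: [374, 337, —, —, 225, 447, 312, —, —, —, —, —, 658, —, 252, 711, 48]

16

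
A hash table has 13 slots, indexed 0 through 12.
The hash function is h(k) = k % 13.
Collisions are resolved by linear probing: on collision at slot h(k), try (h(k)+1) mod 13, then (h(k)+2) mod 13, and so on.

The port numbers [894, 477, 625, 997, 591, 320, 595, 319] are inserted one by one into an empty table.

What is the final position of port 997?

11

894: h=10 => slot 10
477: h=9 => slot 9
625: h=1 => slot 1
997: h=9, probe 9,10,11 => slot 11
591: h=6 => slot 6
320: h=8 => slot 8
595: h=10, probe 10,11,12 => slot 12
319: h=7 => slot 7
Table: [—, 625, —, —, —, —, 591, 319, 320, 477, 894, 997, 595]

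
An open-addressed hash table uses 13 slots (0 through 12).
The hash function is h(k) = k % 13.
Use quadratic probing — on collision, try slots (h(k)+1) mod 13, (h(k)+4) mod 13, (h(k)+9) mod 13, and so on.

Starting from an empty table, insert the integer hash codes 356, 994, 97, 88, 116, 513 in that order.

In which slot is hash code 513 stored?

Insert 356: h=5, slot 5 empty -> index 5.
Insert 994: h=6, slot 6 empty -> index 6.
Insert 97: h=6, slot 6 occupied -> index 7.
Insert 88: h=10, slot 10 empty -> index 10.
Insert 116: h=12, slot 12 empty -> index 12.
Insert 513: h=6, slots 6,7,10 occupied -> index 2.
Table: [—, —, 513, —, —, 356, 994, 97, —, —, 88, —, 116]

2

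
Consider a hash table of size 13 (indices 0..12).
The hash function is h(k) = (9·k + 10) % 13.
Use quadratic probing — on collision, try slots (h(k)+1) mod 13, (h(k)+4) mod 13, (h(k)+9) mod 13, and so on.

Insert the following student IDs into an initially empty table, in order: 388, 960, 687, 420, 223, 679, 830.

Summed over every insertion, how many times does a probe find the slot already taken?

Insert 388: h=5, slot 5 empty -> index 5.
Insert 960: h=5, slot 5 occupied -> index 6.
Insert 687: h=5, slots 5,6 occupied -> index 9.
Insert 420: h=7, slot 7 empty -> index 7.
Insert 223: h=2, slot 2 empty -> index 2.
Insert 679: h=11, slot 11 empty -> index 11.
Insert 830: h=5, slots 5,6,9 occupied -> index 1.
Table: [∅, 830, 223, ∅, ∅, 388, 960, 420, ∅, 687, ∅, 679, ∅]

6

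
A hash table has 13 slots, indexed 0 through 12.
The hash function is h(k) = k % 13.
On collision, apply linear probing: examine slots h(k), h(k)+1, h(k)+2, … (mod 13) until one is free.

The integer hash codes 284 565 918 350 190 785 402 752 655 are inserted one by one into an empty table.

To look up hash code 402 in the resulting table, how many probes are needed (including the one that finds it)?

2

Insert 284: h=11, slot 11 empty => index 11.
Insert 565: h=6, slot 6 empty => index 6.
Insert 918: h=8, slot 8 empty => index 8.
Insert 350: h=12, slot 12 empty => index 12.
Insert 190: h=8, slot 8 occupied => index 9.
Insert 785: h=5, slot 5 empty => index 5.
Insert 402: h=12, slot 12 occupied => index 0.
Insert 752: h=11, slots 11,12,0 occupied => index 1.
Insert 655: h=5, slots 5,6 occupied => index 7.
Table: [402, 752, ., ., ., 785, 565, 655, 918, 190, ., 284, 350]
Lookup 402: h=12, probe 12,0 → found at 0.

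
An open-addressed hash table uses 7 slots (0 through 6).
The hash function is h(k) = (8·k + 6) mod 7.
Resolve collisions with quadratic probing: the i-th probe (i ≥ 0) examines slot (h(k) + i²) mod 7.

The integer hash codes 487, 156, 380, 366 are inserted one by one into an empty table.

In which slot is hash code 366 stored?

Insert 487: h=3, slot 3 empty → index 3.
Insert 156: h=1, slot 1 empty → index 1.
Insert 380: h=1, slot 1 occupied → index 2.
Insert 366: h=1, slots 1,2 occupied → index 5.
Table: [-, 156, 380, 487, -, 366, -]

5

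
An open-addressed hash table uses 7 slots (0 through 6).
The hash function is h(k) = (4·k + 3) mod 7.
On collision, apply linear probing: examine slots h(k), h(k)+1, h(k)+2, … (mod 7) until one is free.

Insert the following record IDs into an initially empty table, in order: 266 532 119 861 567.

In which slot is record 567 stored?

266 hashes to 3; slot 3 is free → place at 3.
532 hashes to 3; 3 taken → place at 4.
119 hashes to 3; 3,4 taken → place at 5.
861 hashes to 3; 3,4,5 taken → place at 6.
567 hashes to 3; 3,4,5,6 taken → place at 0.
Table: [567, _, _, 266, 532, 119, 861]

0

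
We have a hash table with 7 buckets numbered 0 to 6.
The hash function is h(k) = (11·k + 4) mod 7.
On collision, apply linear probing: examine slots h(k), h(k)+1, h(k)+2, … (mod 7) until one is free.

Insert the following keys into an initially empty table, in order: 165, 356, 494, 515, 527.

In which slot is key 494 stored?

1

165: h=6 → slot 6
356: h=0 → slot 0
494: h=6, probe 6,0,1 → slot 1
515: h=6, probe 6,0,1,2 → slot 2
527: h=5 → slot 5
Table: [356, 494, 515, _, _, 527, 165]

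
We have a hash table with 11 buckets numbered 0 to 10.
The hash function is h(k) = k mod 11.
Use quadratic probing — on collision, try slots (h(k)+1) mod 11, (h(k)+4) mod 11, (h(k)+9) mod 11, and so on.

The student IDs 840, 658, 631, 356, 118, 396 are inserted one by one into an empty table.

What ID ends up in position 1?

840: h=4 → slot 4
658: h=9 → slot 9
631: h=4, probe 4,5 → slot 5
356: h=4, probe 4,5,8 → slot 8
118: h=8, probe 8,9,1 → slot 1
396: h=0 → slot 0
Table: [396, 118, —, —, 840, 631, —, —, 356, 658, —]

118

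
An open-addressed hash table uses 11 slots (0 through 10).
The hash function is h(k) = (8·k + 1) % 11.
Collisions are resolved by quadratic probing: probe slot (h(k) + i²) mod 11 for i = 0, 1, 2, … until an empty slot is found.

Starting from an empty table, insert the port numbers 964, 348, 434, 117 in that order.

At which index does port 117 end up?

964: h=2 => slot 2
348: h=2, probe 2,3 => slot 3
434: h=8 => slot 8
117: h=2, probe 2,3,6 => slot 6
Table: [-, -, 964, 348, -, -, 117, -, 434, -, -]

6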